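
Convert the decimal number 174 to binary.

Using repeated division by 2:
174 ÷ 2 = 87 remainder 0
87 ÷ 2 = 43 remainder 1
43 ÷ 2 = 21 remainder 1
21 ÷ 2 = 10 remainder 1
10 ÷ 2 = 5 remainder 0
5 ÷ 2 = 2 remainder 1
2 ÷ 2 = 1 remainder 0
1 ÷ 2 = 0 remainder 1
Reading remainders bottom to top: 10101110



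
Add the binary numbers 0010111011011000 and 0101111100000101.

Add column by column from the right: bit + bit + carry-in; write the sum mod 2, carry 1 when the sum is 2 or 3.
carry:  1111110000000000
        0010111011011000
+       0101111100000101
------------------------
       01000110111011101
(the carry out of the leftmost column, 0, becomes the leading bit)
Decimal check:
  0010111011011000 = 8192 + 2048 + 1024 + 512 + 128 + 64 + 16 + 8 = 11992
  0101111100000101 = 16384 + 4096 + 2048 + 1024 + 512 + 256 + 4 + 1 = 24325
  11992 + 24325 = 36317, and 01000110111011101 = 32768 + 2048 + 1024 + 256 + 128 + 64 + 16 + 8 + 4 + 1 = 36317 ✓



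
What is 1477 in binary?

Using repeated division by 2:
1477 ÷ 2 = 738 remainder 1
738 ÷ 2 = 369 remainder 0
369 ÷ 2 = 184 remainder 1
184 ÷ 2 = 92 remainder 0
92 ÷ 2 = 46 remainder 0
46 ÷ 2 = 23 remainder 0
23 ÷ 2 = 11 remainder 1
11 ÷ 2 = 5 remainder 1
5 ÷ 2 = 2 remainder 1
2 ÷ 2 = 1 remainder 0
1 ÷ 2 = 0 remainder 1
Reading remainders bottom to top: 10111000101



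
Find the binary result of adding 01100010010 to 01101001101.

Add column by column from the right: bit + bit + carry-in; write the sum mod 2, carry 1 when the sum is 2 or 3.
carry:  11000000000
        01100010010
+       01101001101
-------------------
       011001011111
(the carry out of the leftmost column, 0, becomes the leading bit)
Decimal check:
  01100010010 = 512 + 256 + 16 + 2 = 786
  01101001101 = 512 + 256 + 64 + 8 + 4 + 1 = 845
  786 + 845 = 1631, and 011001011111 = 1024 + 512 + 64 + 16 + 8 + 4 + 2 + 1 = 1631 ✓



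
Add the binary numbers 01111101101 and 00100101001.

Add column by column from the right: bit + bit + carry-in; write the sum mod 2, carry 1 when the sum is 2 or 3.
carry:  11111010010
        01111101101
+       00100101001
-------------------
       010100010110
(the carry out of the leftmost column, 0, becomes the leading bit)
Decimal check:
  01111101101 = 512 + 256 + 128 + 64 + 32 + 8 + 4 + 1 = 1005
  00100101001 = 256 + 32 + 8 + 1 = 297
  1005 + 297 = 1302, and 010100010110 = 1024 + 256 + 16 + 4 + 2 = 1302 ✓



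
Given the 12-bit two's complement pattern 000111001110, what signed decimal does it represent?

Binary: 000111001110
Sign bit: 0 (non-negative)
Read directly as an unsigned value:
000111001110 = 256 + 128 + 64 + 8 + 4 + 2 = 462
Value: 462



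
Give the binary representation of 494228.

Using repeated division by 2:
494228 ÷ 2 = 247114 remainder 0
247114 ÷ 2 = 123557 remainder 0
123557 ÷ 2 = 61778 remainder 1
61778 ÷ 2 = 30889 remainder 0
30889 ÷ 2 = 15444 remainder 1
15444 ÷ 2 = 7722 remainder 0
7722 ÷ 2 = 3861 remainder 0
3861 ÷ 2 = 1930 remainder 1
1930 ÷ 2 = 965 remainder 0
965 ÷ 2 = 482 remainder 1
482 ÷ 2 = 241 remainder 0
241 ÷ 2 = 120 remainder 1
120 ÷ 2 = 60 remainder 0
60 ÷ 2 = 30 remainder 0
30 ÷ 2 = 15 remainder 0
15 ÷ 2 = 7 remainder 1
7 ÷ 2 = 3 remainder 1
3 ÷ 2 = 1 remainder 1
1 ÷ 2 = 0 remainder 1
Reading remainders bottom to top: 1111000101010010100



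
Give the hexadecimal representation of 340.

Using repeated division by 16 (digits 10–15 are A–F):
340 ÷ 16 = 21 remainder 4
21 ÷ 16 = 1 remainder 5
1 ÷ 16 = 0 remainder 1
Reading remainders bottom to top: 154



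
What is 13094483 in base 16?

Using repeated division by 16 (digits 10–15 are A–F):
13094483 ÷ 16 = 818405 remainder 3
818405 ÷ 16 = 51150 remainder 5
51150 ÷ 16 = 3196 remainder 14 (E)
3196 ÷ 16 = 199 remainder 12 (C)
199 ÷ 16 = 12 remainder 7
12 ÷ 16 = 0 remainder 12 (C)
Reading remainders bottom to top: C7CE53



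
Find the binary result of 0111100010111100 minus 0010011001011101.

Method 1 - Direct subtraction (column by column from the right: bit − bit − borrow-in; if negative, add 2 and borrow 1 from the next column):
borrow: 0000110010111110
        0111100010111100
-       0010011001011101
------------------------
        0101001001011111

Method 2 - Add two's complement:
Two's complement of 0010011001011101: invert → 1101100110100010, add 1 → 1101100110100011
  0111100010111100
+ 1101100110100011
------------------
 10101001001011111  (end carry out of the top bit = 1)
Discarding the end carry: 0101001001011111
Decimal check:
  0111100010111100 = 16384 + 8192 + 4096 + 2048 + 128 + 32 + 16 + 8 + 4 = 30908
  0010011001011101 = 8192 + 1024 + 512 + 64 + 16 + 8 + 4 + 1 = 9821
  30908 - 9821 = 21087, and 0101001001011111 = 16384 + 4096 + 512 + 64 + 16 + 8 + 4 + 2 + 1 = 21087 ✓



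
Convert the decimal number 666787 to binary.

Using repeated division by 2:
666787 ÷ 2 = 333393 remainder 1
333393 ÷ 2 = 166696 remainder 1
166696 ÷ 2 = 83348 remainder 0
83348 ÷ 2 = 41674 remainder 0
41674 ÷ 2 = 20837 remainder 0
20837 ÷ 2 = 10418 remainder 1
10418 ÷ 2 = 5209 remainder 0
5209 ÷ 2 = 2604 remainder 1
2604 ÷ 2 = 1302 remainder 0
1302 ÷ 2 = 651 remainder 0
651 ÷ 2 = 325 remainder 1
325 ÷ 2 = 162 remainder 1
162 ÷ 2 = 81 remainder 0
81 ÷ 2 = 40 remainder 1
40 ÷ 2 = 20 remainder 0
20 ÷ 2 = 10 remainder 0
10 ÷ 2 = 5 remainder 0
5 ÷ 2 = 2 remainder 1
2 ÷ 2 = 1 remainder 0
1 ÷ 2 = 0 remainder 1
Reading remainders bottom to top: 10100010110010100011



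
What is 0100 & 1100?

AND: 1 only when both bits are 1
  0100
& 1100
------
  0100
Decimal: 4 & 12 = 4



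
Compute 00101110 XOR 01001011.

XOR: 1 when bits differ
  00101110
^ 01001011
----------
  01100101
Decimal: 46 ^ 75 = 101



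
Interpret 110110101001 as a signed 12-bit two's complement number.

Binary: 110110101001
Sign bit: 1 (negative)
Invert: 001001010110
Add 1:  001001010111
Magnitude: 001001010111 = 512 + 64 + 16 + 4 + 2 + 1 = 599
Value: -599



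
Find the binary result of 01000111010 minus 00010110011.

Method 1 - Direct subtraction (column by column from the right: bit − bit − borrow-in; if negative, add 2 and borrow 1 from the next column):
borrow: 01100001110
        01000111010
-       00010110011
-------------------
        00110000111

Method 2 - Add two's complement:
Two's complement of 00010110011: invert → 11101001100, add 1 → 11101001101
  01000111010
+ 11101001101
-------------
 100110000111  (end carry out of the top bit = 1)
Discarding the end carry: 00110000111
Decimal check:
  01000111010 = 512 + 32 + 16 + 8 + 2 = 570
  00010110011 = 128 + 32 + 16 + 2 + 1 = 179
  570 - 179 = 391, and 00110000111 = 256 + 128 + 4 + 2 + 1 = 391 ✓



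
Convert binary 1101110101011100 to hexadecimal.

Group into 4-bit nibbles from right:
  1101 = D
  1101 = D
  0101 = 5
  1100 = C
Result: DD5C



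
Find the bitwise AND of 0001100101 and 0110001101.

AND: 1 only when both bits are 1
  0001100101
& 0110001101
------------
  0000000101
Decimal: 101 & 397 = 5



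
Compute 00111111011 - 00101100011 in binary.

Method 1 - Direct subtraction (column by column from the right: bit − bit − borrow-in; if negative, add 2 and borrow 1 from the next column):
borrow: 00000000000
        00111111011
-       00101100011
-------------------
        00010011000

Method 2 - Add two's complement:
Two's complement of 00101100011: invert → 11010011100, add 1 → 11010011101
  00111111011
+ 11010011101
-------------
 100010011000  (end carry out of the top bit = 1)
Discarding the end carry: 00010011000
Decimal check:
  00111111011 = 256 + 128 + 64 + 32 + 16 + 8 + 2 + 1 = 507
  00101100011 = 256 + 64 + 32 + 2 + 1 = 355
  507 - 355 = 152, and 00010011000 = 128 + 16 + 8 = 152 ✓



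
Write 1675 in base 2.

Using repeated division by 2:
1675 ÷ 2 = 837 remainder 1
837 ÷ 2 = 418 remainder 1
418 ÷ 2 = 209 remainder 0
209 ÷ 2 = 104 remainder 1
104 ÷ 2 = 52 remainder 0
52 ÷ 2 = 26 remainder 0
26 ÷ 2 = 13 remainder 0
13 ÷ 2 = 6 remainder 1
6 ÷ 2 = 3 remainder 0
3 ÷ 2 = 1 remainder 1
1 ÷ 2 = 0 remainder 1
Reading remainders bottom to top: 11010001011



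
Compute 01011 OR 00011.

OR: 1 when either bit is 1
  01011
| 00011
-------
  01011
Decimal: 11 | 3 = 11



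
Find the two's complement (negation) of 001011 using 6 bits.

Original: 001011
Step 1 - Invert all bits: 110100
Step 2 - Add 1: 110101
Verification: 001011 + 110101 = 1000000; discarding the end carry (carry out of the top bit) leaves the 6-bit value 000000, as required for x + (-x)



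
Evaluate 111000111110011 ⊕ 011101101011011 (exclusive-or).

XOR: 1 when bits differ
  111000111110011
^ 011101101011011
-----------------
  100101010101000
Decimal: 29171 ^ 15195 = 19112



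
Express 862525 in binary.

Using repeated division by 2:
862525 ÷ 2 = 431262 remainder 1
431262 ÷ 2 = 215631 remainder 0
215631 ÷ 2 = 107815 remainder 1
107815 ÷ 2 = 53907 remainder 1
53907 ÷ 2 = 26953 remainder 1
26953 ÷ 2 = 13476 remainder 1
13476 ÷ 2 = 6738 remainder 0
6738 ÷ 2 = 3369 remainder 0
3369 ÷ 2 = 1684 remainder 1
1684 ÷ 2 = 842 remainder 0
842 ÷ 2 = 421 remainder 0
421 ÷ 2 = 210 remainder 1
210 ÷ 2 = 105 remainder 0
105 ÷ 2 = 52 remainder 1
52 ÷ 2 = 26 remainder 0
26 ÷ 2 = 13 remainder 0
13 ÷ 2 = 6 remainder 1
6 ÷ 2 = 3 remainder 0
3 ÷ 2 = 1 remainder 1
1 ÷ 2 = 0 remainder 1
Reading remainders bottom to top: 11010010100100111101



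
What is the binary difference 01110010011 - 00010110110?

Method 1 - Direct subtraction (column by column from the right: bit − bit − borrow-in; if negative, add 2 and borrow 1 from the next column):
borrow: 00111111000
        01110010011
-       00010110110
-------------------
        01011011101

Method 2 - Add two's complement:
Two's complement of 00010110110: invert → 11101001001, add 1 → 11101001010
  01110010011
+ 11101001010
-------------
 101011011101  (end carry out of the top bit = 1)
Discarding the end carry: 01011011101
Decimal check:
  01110010011 = 512 + 256 + 128 + 16 + 2 + 1 = 915
  00010110110 = 128 + 32 + 16 + 4 + 2 = 182
  915 - 182 = 733, and 01011011101 = 512 + 128 + 64 + 16 + 8 + 4 + 1 = 733 ✓



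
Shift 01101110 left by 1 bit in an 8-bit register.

Original: 01101110 (decimal 110)
Shift left by 1 position
Append 1 zero on the right
Result: 11011100 (decimal 220)
Equivalent: 110 << 1 = 110 × 2^1 = 220



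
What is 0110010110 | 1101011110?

OR: 1 when either bit is 1
  0110010110
| 1101011110
------------
  1111011110
Decimal: 406 | 862 = 990



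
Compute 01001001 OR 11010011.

OR: 1 when either bit is 1
  01001001
| 11010011
----------
  11011011
Decimal: 73 | 211 = 219



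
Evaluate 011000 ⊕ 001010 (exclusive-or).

XOR: 1 when bits differ
  011000
^ 001010
--------
  010010
Decimal: 24 ^ 10 = 18



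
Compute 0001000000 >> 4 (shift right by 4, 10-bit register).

Original: 0001000000 (decimal 64)
Shift right by 4 positions
Drop the 4 low bits; fill with zeros on the left
Result: 0000000100 (decimal 4)
Equivalent: 64 >> 4 = 64 ÷ 2^4 = 4



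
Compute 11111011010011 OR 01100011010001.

OR: 1 when either bit is 1
  11111011010011
| 01100011010001
----------------
  11111011010011
Decimal: 16083 | 6353 = 16083



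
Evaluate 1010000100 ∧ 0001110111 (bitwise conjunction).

AND: 1 only when both bits are 1
  1010000100
& 0001110111
------------
  0000000100
Decimal: 644 & 119 = 4



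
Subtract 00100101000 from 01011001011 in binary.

Method 1 - Direct subtraction (column by column from the right: bit − bit − borrow-in; if negative, add 2 and borrow 1 from the next column):
borrow: 01001000000
        01011001011
-       00100101000
-------------------
        00110100011

Method 2 - Add two's complement:
Two's complement of 00100101000: invert → 11011010111, add 1 → 11011011000
  01011001011
+ 11011011000
-------------
 100110100011  (end carry out of the top bit = 1)
Discarding the end carry: 00110100011
Decimal check:
  01011001011 = 512 + 128 + 64 + 8 + 2 + 1 = 715
  00100101000 = 256 + 32 + 8 = 296
  715 - 296 = 419, and 00110100011 = 256 + 128 + 32 + 2 + 1 = 419 ✓



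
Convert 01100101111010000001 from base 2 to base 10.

Sum of powers of 2 for each 1-bit:
2^0 + 2^7 + 2^9 + 2^10 + 2^11 + 2^12 + 2^14 + 2^17 + 2^18
= 1 + 128 + 512 + 1024 + 2048 + 4096 + 16384 + 131072 + 262144
= 417409



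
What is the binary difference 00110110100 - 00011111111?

Method 1 - Direct subtraction (column by column from the right: bit − bit − borrow-in; if negative, add 2 and borrow 1 from the next column):
borrow: 00111111110
        00110110100
-       00011111111
-------------------
        00010110101

Method 2 - Add two's complement:
Two's complement of 00011111111: invert → 11100000000, add 1 → 11100000001
  00110110100
+ 11100000001
-------------
 100010110101  (end carry out of the top bit = 1)
Discarding the end carry: 00010110101
Decimal check:
  00110110100 = 256 + 128 + 32 + 16 + 4 = 436
  00011111111 = 128 + 64 + 32 + 16 + 8 + 4 + 2 + 1 = 255
  436 - 255 = 181, and 00010110101 = 128 + 32 + 16 + 4 + 1 = 181 ✓



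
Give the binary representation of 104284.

Using repeated division by 2:
104284 ÷ 2 = 52142 remainder 0
52142 ÷ 2 = 26071 remainder 0
26071 ÷ 2 = 13035 remainder 1
13035 ÷ 2 = 6517 remainder 1
6517 ÷ 2 = 3258 remainder 1
3258 ÷ 2 = 1629 remainder 0
1629 ÷ 2 = 814 remainder 1
814 ÷ 2 = 407 remainder 0
407 ÷ 2 = 203 remainder 1
203 ÷ 2 = 101 remainder 1
101 ÷ 2 = 50 remainder 1
50 ÷ 2 = 25 remainder 0
25 ÷ 2 = 12 remainder 1
12 ÷ 2 = 6 remainder 0
6 ÷ 2 = 3 remainder 0
3 ÷ 2 = 1 remainder 1
1 ÷ 2 = 0 remainder 1
Reading remainders bottom to top: 11001011101011100



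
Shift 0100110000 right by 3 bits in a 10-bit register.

Original: 0100110000 (decimal 304)
Shift right by 3 positions
Drop the 3 low bits; fill with zeros on the left
Result: 0000100110 (decimal 38)
Equivalent: 304 >> 3 = 304 ÷ 2^3 = 38



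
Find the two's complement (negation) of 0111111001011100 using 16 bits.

Original: 0111111001011100
Step 1 - Invert all bits: 1000000110100011
Step 2 - Add 1: 1000000110100100
Verification: 0111111001011100 + 1000000110100100 = 10000000000000000; discarding the end carry (carry out of the top bit) leaves the 16-bit value 0000000000000000, as required for x + (-x)



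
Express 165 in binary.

Using repeated division by 2:
165 ÷ 2 = 82 remainder 1
82 ÷ 2 = 41 remainder 0
41 ÷ 2 = 20 remainder 1
20 ÷ 2 = 10 remainder 0
10 ÷ 2 = 5 remainder 0
5 ÷ 2 = 2 remainder 1
2 ÷ 2 = 1 remainder 0
1 ÷ 2 = 0 remainder 1
Reading remainders bottom to top: 10100101



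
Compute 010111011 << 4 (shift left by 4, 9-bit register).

Original: 010111011 (decimal 187)
Shift left by 4 positions
Append 4 zeros on the right and drop the 4 high bits that overflow the 9-bit width
Result: 110110000 (decimal 432)
Equivalent: 187 << 4 = 187 × 2^4 = 2992, truncated to 9 bits = 432



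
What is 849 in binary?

Using repeated division by 2:
849 ÷ 2 = 424 remainder 1
424 ÷ 2 = 212 remainder 0
212 ÷ 2 = 106 remainder 0
106 ÷ 2 = 53 remainder 0
53 ÷ 2 = 26 remainder 1
26 ÷ 2 = 13 remainder 0
13 ÷ 2 = 6 remainder 1
6 ÷ 2 = 3 remainder 0
3 ÷ 2 = 1 remainder 1
1 ÷ 2 = 0 remainder 1
Reading remainders bottom to top: 1101010001



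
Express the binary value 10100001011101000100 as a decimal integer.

Sum of powers of 2 for each 1-bit:
2^2 + 2^6 + 2^8 + 2^9 + 2^10 + 2^12 + 2^17 + 2^19
= 4 + 64 + 256 + 512 + 1024 + 4096 + 131072 + 524288
= 661316



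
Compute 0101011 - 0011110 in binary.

Method 1 - Direct subtraction (column by column from the right: bit − bit − borrow-in; if negative, add 2 and borrow 1 from the next column):
borrow: 0111000
        0101011
-       0011110
---------------
        0001101

Method 2 - Add two's complement:
Two's complement of 0011110: invert → 1100001, add 1 → 1100010
  0101011
+ 1100010
---------
 10001101  (end carry out of the top bit = 1)
Discarding the end carry: 0001101
Decimal check:
  0101011 = 32 + 8 + 2 + 1 = 43
  0011110 = 16 + 8 + 4 + 2 = 30
  43 - 30 = 13, and 0001101 = 8 + 4 + 1 = 13 ✓



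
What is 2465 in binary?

Using repeated division by 2:
2465 ÷ 2 = 1232 remainder 1
1232 ÷ 2 = 616 remainder 0
616 ÷ 2 = 308 remainder 0
308 ÷ 2 = 154 remainder 0
154 ÷ 2 = 77 remainder 0
77 ÷ 2 = 38 remainder 1
38 ÷ 2 = 19 remainder 0
19 ÷ 2 = 9 remainder 1
9 ÷ 2 = 4 remainder 1
4 ÷ 2 = 2 remainder 0
2 ÷ 2 = 1 remainder 0
1 ÷ 2 = 0 remainder 1
Reading remainders bottom to top: 100110100001



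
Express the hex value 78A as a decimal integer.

Expand by place value (powers of 16):
Digit values: A = 10
78A = 7 × 16^2 + 8 × 16^1 + 10 × 16^0
= 7 × 256 + 8 × 16 + 10 × 1
= 1792 + 128 + 10
= 1930



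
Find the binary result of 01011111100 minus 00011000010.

Method 1 - Direct subtraction (column by column from the right: bit − bit − borrow-in; if negative, add 2 and borrow 1 from the next column):
borrow: 00000000100
        01011111100
-       00011000010
-------------------
        01000111010

Method 2 - Add two's complement:
Two's complement of 00011000010: invert → 11100111101, add 1 → 11100111110
  01011111100
+ 11100111110
-------------
 101000111010  (end carry out of the top bit = 1)
Discarding the end carry: 01000111010
Decimal check:
  01011111100 = 512 + 128 + 64 + 32 + 16 + 8 + 4 = 764
  00011000010 = 128 + 64 + 2 = 194
  764 - 194 = 570, and 01000111010 = 512 + 32 + 16 + 8 + 2 = 570 ✓



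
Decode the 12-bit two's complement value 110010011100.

Binary: 110010011100
Sign bit: 1 (negative)
Invert: 001101100011
Add 1:  001101100100
Magnitude: 001101100100 = 512 + 256 + 64 + 32 + 4 = 868
Value: -868



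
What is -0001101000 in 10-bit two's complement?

Original: 0001101000
Step 1 - Invert all bits: 1110010111
Step 2 - Add 1: 1110011000
Verification: 0001101000 + 1110011000 = 10000000000; discarding the end carry (carry out of the top bit) leaves the 10-bit value 0000000000, as required for x + (-x)



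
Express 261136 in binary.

Using repeated division by 2:
261136 ÷ 2 = 130568 remainder 0
130568 ÷ 2 = 65284 remainder 0
65284 ÷ 2 = 32642 remainder 0
32642 ÷ 2 = 16321 remainder 0
16321 ÷ 2 = 8160 remainder 1
8160 ÷ 2 = 4080 remainder 0
4080 ÷ 2 = 2040 remainder 0
2040 ÷ 2 = 1020 remainder 0
1020 ÷ 2 = 510 remainder 0
510 ÷ 2 = 255 remainder 0
255 ÷ 2 = 127 remainder 1
127 ÷ 2 = 63 remainder 1
63 ÷ 2 = 31 remainder 1
31 ÷ 2 = 15 remainder 1
15 ÷ 2 = 7 remainder 1
7 ÷ 2 = 3 remainder 1
3 ÷ 2 = 1 remainder 1
1 ÷ 2 = 0 remainder 1
Reading remainders bottom to top: 111111110000010000



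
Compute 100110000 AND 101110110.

AND: 1 only when both bits are 1
  100110000
& 101110110
-----------
  100110000
Decimal: 304 & 374 = 304



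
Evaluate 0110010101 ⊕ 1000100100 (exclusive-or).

XOR: 1 when bits differ
  0110010101
^ 1000100100
------------
  1110110001
Decimal: 405 ^ 548 = 945



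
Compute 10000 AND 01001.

AND: 1 only when both bits are 1
  10000
& 01001
-------
  00000
Decimal: 16 & 9 = 0



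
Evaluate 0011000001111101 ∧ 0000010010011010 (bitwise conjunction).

AND: 1 only when both bits are 1
  0011000001111101
& 0000010010011010
------------------
  0000000000011000
Decimal: 12413 & 1178 = 24



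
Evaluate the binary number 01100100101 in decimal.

Sum of powers of 2 for each 1-bit:
2^0 + 2^2 + 2^5 + 2^8 + 2^9
= 1 + 4 + 32 + 256 + 512
= 805



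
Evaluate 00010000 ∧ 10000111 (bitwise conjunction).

AND: 1 only when both bits are 1
  00010000
& 10000111
----------
  00000000
Decimal: 16 & 135 = 0



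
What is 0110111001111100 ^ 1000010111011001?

XOR: 1 when bits differ
  0110111001111100
^ 1000010111011001
------------------
  1110101110100101
Decimal: 28284 ^ 34265 = 60325



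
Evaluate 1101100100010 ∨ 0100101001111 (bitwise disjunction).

OR: 1 when either bit is 1
  1101100100010
| 0100101001111
---------------
  1101101101111
Decimal: 6946 | 2383 = 7023



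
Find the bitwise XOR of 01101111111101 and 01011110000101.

XOR: 1 when bits differ
  01101111111101
^ 01011110000101
----------------
  00110001111000
Decimal: 7165 ^ 6021 = 3192



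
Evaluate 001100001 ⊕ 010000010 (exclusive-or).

XOR: 1 when bits differ
  001100001
^ 010000010
-----------
  011100011
Decimal: 97 ^ 130 = 227



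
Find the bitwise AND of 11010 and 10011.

AND: 1 only when both bits are 1
  11010
& 10011
-------
  10010
Decimal: 26 & 19 = 18



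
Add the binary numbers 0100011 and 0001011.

Add column by column from the right: bit + bit + carry-in; write the sum mod 2, carry 1 when the sum is 2 or 3.
carry:  0000110
        0100011
+       0001011
---------------
       00101110
(the carry out of the leftmost column, 0, becomes the leading bit)
Decimal check:
  0100011 = 32 + 2 + 1 = 35
  0001011 = 8 + 2 + 1 = 11
  35 + 11 = 46, and 00101110 = 32 + 8 + 4 + 2 = 46 ✓



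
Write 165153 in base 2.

Using repeated division by 2:
165153 ÷ 2 = 82576 remainder 1
82576 ÷ 2 = 41288 remainder 0
41288 ÷ 2 = 20644 remainder 0
20644 ÷ 2 = 10322 remainder 0
10322 ÷ 2 = 5161 remainder 0
5161 ÷ 2 = 2580 remainder 1
2580 ÷ 2 = 1290 remainder 0
1290 ÷ 2 = 645 remainder 0
645 ÷ 2 = 322 remainder 1
322 ÷ 2 = 161 remainder 0
161 ÷ 2 = 80 remainder 1
80 ÷ 2 = 40 remainder 0
40 ÷ 2 = 20 remainder 0
20 ÷ 2 = 10 remainder 0
10 ÷ 2 = 5 remainder 0
5 ÷ 2 = 2 remainder 1
2 ÷ 2 = 1 remainder 0
1 ÷ 2 = 0 remainder 1
Reading remainders bottom to top: 101000010100100001



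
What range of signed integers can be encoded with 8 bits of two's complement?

For 8-bit two's complement:
Minimum: -2^7 = -128
Maximum: 2^7 - 1 = 127



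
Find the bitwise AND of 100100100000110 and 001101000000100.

AND: 1 only when both bits are 1
  100100100000110
& 001101000000100
-----------------
  000100000000100
Decimal: 18694 & 6660 = 2052



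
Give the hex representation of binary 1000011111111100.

Group into 4-bit nibbles from right:
  1000 = 8
  0111 = 7
  1111 = F
  1100 = C
Result: 87FC



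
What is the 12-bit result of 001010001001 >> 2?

Original: 001010001001 (decimal 649)
Shift right by 2 positions
Drop the 2 low bits; fill with zeros on the left
Result: 000010100010 (decimal 162)
Equivalent: 649 >> 2 = 649 ÷ 2^2 = 162



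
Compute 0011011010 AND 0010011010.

AND: 1 only when both bits are 1
  0011011010
& 0010011010
------------
  0010011010
Decimal: 218 & 154 = 154



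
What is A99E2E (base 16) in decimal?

Expand by place value (powers of 16):
Digit values: A = 10, E = 14
A99E2E = 10 × 16^5 + 9 × 16^4 + 9 × 16^3 + 14 × 16^2 + 2 × 16^1 + 14 × 16^0
= 10 × 1048576 + 9 × 65536 + 9 × 4096 + 14 × 256 + 2 × 16 + 14 × 1
= 10485760 + 589824 + 36864 + 3584 + 32 + 14
= 11116078



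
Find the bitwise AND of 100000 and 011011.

AND: 1 only when both bits are 1
  100000
& 011011
--------
  000000
Decimal: 32 & 27 = 0



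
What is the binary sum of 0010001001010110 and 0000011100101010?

Add column by column from the right: bit + bit + carry-in; write the sum mod 2, carry 1 when the sum is 2 or 3.
carry:  0000110011111100
        0010001001010110
+       0000011100101010
------------------------
       00010100110000000
(the carry out of the leftmost column, 0, becomes the leading bit)
Decimal check:
  0010001001010110 = 8192 + 512 + 64 + 16 + 4 + 2 = 8790
  0000011100101010 = 1024 + 512 + 256 + 32 + 8 + 2 = 1834
  8790 + 1834 = 10624, and 00010100110000000 = 8192 + 2048 + 256 + 128 = 10624 ✓



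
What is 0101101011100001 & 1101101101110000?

AND: 1 only when both bits are 1
  0101101011100001
& 1101101101110000
------------------
  0101101001100000
Decimal: 23265 & 56176 = 23136



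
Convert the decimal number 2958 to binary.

Using repeated division by 2:
2958 ÷ 2 = 1479 remainder 0
1479 ÷ 2 = 739 remainder 1
739 ÷ 2 = 369 remainder 1
369 ÷ 2 = 184 remainder 1
184 ÷ 2 = 92 remainder 0
92 ÷ 2 = 46 remainder 0
46 ÷ 2 = 23 remainder 0
23 ÷ 2 = 11 remainder 1
11 ÷ 2 = 5 remainder 1
5 ÷ 2 = 2 remainder 1
2 ÷ 2 = 1 remainder 0
1 ÷ 2 = 0 remainder 1
Reading remainders bottom to top: 101110001110



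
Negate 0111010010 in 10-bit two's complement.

Original: 0111010010
Step 1 - Invert all bits: 1000101101
Step 2 - Add 1: 1000101110
Verification: 0111010010 + 1000101110 = 10000000000; discarding the end carry (carry out of the top bit) leaves the 10-bit value 0000000000, as required for x + (-x)



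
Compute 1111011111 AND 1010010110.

AND: 1 only when both bits are 1
  1111011111
& 1010010110
------------
  1010010110
Decimal: 991 & 662 = 662



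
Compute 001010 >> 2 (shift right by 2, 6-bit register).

Original: 001010 (decimal 10)
Shift right by 2 positions
Drop the 2 low bits; fill with zeros on the left
Result: 000010 (decimal 2)
Equivalent: 10 >> 2 = 10 ÷ 2^2 = 2



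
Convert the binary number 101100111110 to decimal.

Sum of powers of 2 for each 1-bit:
2^1 + 2^2 + 2^3 + 2^4 + 2^5 + 2^8 + 2^9 + 2^11
= 2 + 4 + 8 + 16 + 32 + 256 + 512 + 2048
= 2878



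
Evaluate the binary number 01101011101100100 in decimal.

Sum of powers of 2 for each 1-bit:
2^2 + 2^5 + 2^6 + 2^8 + 2^9 + 2^10 + 2^12 + 2^14 + 2^15
= 4 + 32 + 64 + 256 + 512 + 1024 + 4096 + 16384 + 32768
= 55140



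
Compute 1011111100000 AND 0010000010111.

AND: 1 only when both bits are 1
  1011111100000
& 0010000010111
---------------
  0010000000000
Decimal: 6112 & 1047 = 1024



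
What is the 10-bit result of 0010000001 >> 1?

Original: 0010000001 (decimal 129)
Shift right by 1 position
Drop the 1 low bit; fill with zero on the left
Result: 0001000000 (decimal 64)
Equivalent: 129 >> 1 = 129 ÷ 2^1 = 64



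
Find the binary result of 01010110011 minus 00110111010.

Method 1 - Direct subtraction (column by column from the right: bit − bit − borrow-in; if negative, add 2 and borrow 1 from the next column):
borrow: 01111110000
        01010110011
-       00110111010
-------------------
        00011111001

Method 2 - Add two's complement:
Two's complement of 00110111010: invert → 11001000101, add 1 → 11001000110
  01010110011
+ 11001000110
-------------
 100011111001  (end carry out of the top bit = 1)
Discarding the end carry: 00011111001
Decimal check:
  01010110011 = 512 + 128 + 32 + 16 + 2 + 1 = 691
  00110111010 = 256 + 128 + 32 + 16 + 8 + 2 = 442
  691 - 442 = 249, and 00011111001 = 128 + 64 + 32 + 16 + 8 + 1 = 249 ✓



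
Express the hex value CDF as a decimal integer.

Expand by place value (powers of 16):
Digit values: C = 12, D = 13, F = 15
CDF = 12 × 16^2 + 13 × 16^1 + 15 × 16^0
= 12 × 256 + 13 × 16 + 15 × 1
= 3072 + 208 + 15
= 3295



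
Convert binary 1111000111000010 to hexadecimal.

Group into 4-bit nibbles from right:
  1111 = F
  0001 = 1
  1100 = C
  0010 = 2
Result: F1C2



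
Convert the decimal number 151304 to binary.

Using repeated division by 2:
151304 ÷ 2 = 75652 remainder 0
75652 ÷ 2 = 37826 remainder 0
37826 ÷ 2 = 18913 remainder 0
18913 ÷ 2 = 9456 remainder 1
9456 ÷ 2 = 4728 remainder 0
4728 ÷ 2 = 2364 remainder 0
2364 ÷ 2 = 1182 remainder 0
1182 ÷ 2 = 591 remainder 0
591 ÷ 2 = 295 remainder 1
295 ÷ 2 = 147 remainder 1
147 ÷ 2 = 73 remainder 1
73 ÷ 2 = 36 remainder 1
36 ÷ 2 = 18 remainder 0
18 ÷ 2 = 9 remainder 0
9 ÷ 2 = 4 remainder 1
4 ÷ 2 = 2 remainder 0
2 ÷ 2 = 1 remainder 0
1 ÷ 2 = 0 remainder 1
Reading remainders bottom to top: 100100111100001000



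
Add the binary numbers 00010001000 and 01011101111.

Add column by column from the right: bit + bit + carry-in; write the sum mod 2, carry 1 when the sum is 2 or 3.
carry:  00100010000
        00010001000
+       01011101111
-------------------
       001101110111
(the carry out of the leftmost column, 0, becomes the leading bit)
Decimal check:
  00010001000 = 128 + 8 = 136
  01011101111 = 512 + 128 + 64 + 32 + 8 + 4 + 2 + 1 = 751
  136 + 751 = 887, and 001101110111 = 512 + 256 + 64 + 32 + 16 + 4 + 2 + 1 = 887 ✓



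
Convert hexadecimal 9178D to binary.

Convert each hex digit to 4 bits:
  9 = 1001
  1 = 0001
  7 = 0111
  8 = 1000
  D = 1101
Concatenate: 10010001011110001101



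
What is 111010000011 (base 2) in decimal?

Sum of powers of 2 for each 1-bit:
2^0 + 2^1 + 2^7 + 2^9 + 2^10 + 2^11
= 1 + 2 + 128 + 512 + 1024 + 2048
= 3715



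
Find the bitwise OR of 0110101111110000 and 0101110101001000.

OR: 1 when either bit is 1
  0110101111110000
| 0101110101001000
------------------
  0111111111111000
Decimal: 27632 | 23880 = 32760



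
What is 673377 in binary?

Using repeated division by 2:
673377 ÷ 2 = 336688 remainder 1
336688 ÷ 2 = 168344 remainder 0
168344 ÷ 2 = 84172 remainder 0
84172 ÷ 2 = 42086 remainder 0
42086 ÷ 2 = 21043 remainder 0
21043 ÷ 2 = 10521 remainder 1
10521 ÷ 2 = 5260 remainder 1
5260 ÷ 2 = 2630 remainder 0
2630 ÷ 2 = 1315 remainder 0
1315 ÷ 2 = 657 remainder 1
657 ÷ 2 = 328 remainder 1
328 ÷ 2 = 164 remainder 0
164 ÷ 2 = 82 remainder 0
82 ÷ 2 = 41 remainder 0
41 ÷ 2 = 20 remainder 1
20 ÷ 2 = 10 remainder 0
10 ÷ 2 = 5 remainder 0
5 ÷ 2 = 2 remainder 1
2 ÷ 2 = 1 remainder 0
1 ÷ 2 = 0 remainder 1
Reading remainders bottom to top: 10100100011001100001



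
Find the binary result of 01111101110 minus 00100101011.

Method 1 - Direct subtraction (column by column from the right: bit − bit − borrow-in; if negative, add 2 and borrow 1 from the next column):
borrow: 00000000110
        01111101110
-       00100101011
-------------------
        01011000011

Method 2 - Add two's complement:
Two's complement of 00100101011: invert → 11011010100, add 1 → 11011010101
  01111101110
+ 11011010101
-------------
 101011000011  (end carry out of the top bit = 1)
Discarding the end carry: 01011000011
Decimal check:
  01111101110 = 512 + 256 + 128 + 64 + 32 + 8 + 4 + 2 = 1006
  00100101011 = 256 + 32 + 8 + 2 + 1 = 299
  1006 - 299 = 707, and 01011000011 = 512 + 128 + 64 + 2 + 1 = 707 ✓



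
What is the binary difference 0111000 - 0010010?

Method 1 - Direct subtraction (column by column from the right: bit − bit − borrow-in; if negative, add 2 and borrow 1 from the next column):
borrow: 0001100
        0111000
-       0010010
---------------
        0100110

Method 2 - Add two's complement:
Two's complement of 0010010: invert → 1101101, add 1 → 1101110
  0111000
+ 1101110
---------
 10100110  (end carry out of the top bit = 1)
Discarding the end carry: 0100110
Decimal check:
  0111000 = 32 + 16 + 8 = 56
  0010010 = 16 + 2 = 18
  56 - 18 = 38, and 0100110 = 32 + 4 + 2 = 38 ✓



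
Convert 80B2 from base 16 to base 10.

Expand by place value (powers of 16):
Digit values: B = 11
80B2 = 8 × 16^3 + 0 × 16^2 + 11 × 16^1 + 2 × 16^0
= 8 × 4096 + 0 × 256 + 11 × 16 + 2 × 1
= 32768 + 0 + 176 + 2
= 32946



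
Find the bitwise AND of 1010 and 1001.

AND: 1 only when both bits are 1
  1010
& 1001
------
  1000
Decimal: 10 & 9 = 8



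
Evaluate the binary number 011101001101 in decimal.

Sum of powers of 2 for each 1-bit:
2^0 + 2^2 + 2^3 + 2^6 + 2^8 + 2^9 + 2^10
= 1 + 4 + 8 + 64 + 256 + 512 + 1024
= 1869



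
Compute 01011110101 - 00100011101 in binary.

Method 1 - Direct subtraction (column by column from the right: bit − bit − borrow-in; if negative, add 2 and borrow 1 from the next column):
borrow: 01000110000
        01011110101
-       00100011101
-------------------
        00111011000

Method 2 - Add two's complement:
Two's complement of 00100011101: invert → 11011100010, add 1 → 11011100011
  01011110101
+ 11011100011
-------------
 100111011000  (end carry out of the top bit = 1)
Discarding the end carry: 00111011000
Decimal check:
  01011110101 = 512 + 128 + 64 + 32 + 16 + 4 + 1 = 757
  00100011101 = 256 + 16 + 8 + 4 + 1 = 285
  757 - 285 = 472, and 00111011000 = 256 + 128 + 64 + 16 + 8 = 472 ✓



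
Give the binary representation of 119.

Using repeated division by 2:
119 ÷ 2 = 59 remainder 1
59 ÷ 2 = 29 remainder 1
29 ÷ 2 = 14 remainder 1
14 ÷ 2 = 7 remainder 0
7 ÷ 2 = 3 remainder 1
3 ÷ 2 = 1 remainder 1
1 ÷ 2 = 0 remainder 1
Reading remainders bottom to top: 1110111



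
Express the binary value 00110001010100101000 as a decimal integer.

Sum of powers of 2 for each 1-bit:
2^3 + 2^5 + 2^8 + 2^10 + 2^12 + 2^16 + 2^17
= 8 + 32 + 256 + 1024 + 4096 + 65536 + 131072
= 202024



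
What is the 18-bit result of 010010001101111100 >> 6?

Original: 010010001101111100 (decimal 74620)
Shift right by 6 positions
Drop the 6 low bits; fill with zeros on the left
Result: 000000010010001101 (decimal 1165)
Equivalent: 74620 >> 6 = 74620 ÷ 2^6 = 1165



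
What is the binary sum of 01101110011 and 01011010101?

Add column by column from the right: bit + bit + carry-in; write the sum mod 2, carry 1 when the sum is 2 or 3.
carry:  11111101110
        01101110011
+       01011010101
-------------------
       011001001000
(the carry out of the leftmost column, 0, becomes the leading bit)
Decimal check:
  01101110011 = 512 + 256 + 64 + 32 + 16 + 2 + 1 = 883
  01011010101 = 512 + 128 + 64 + 16 + 4 + 1 = 725
  883 + 725 = 1608, and 011001001000 = 1024 + 512 + 64 + 8 = 1608 ✓



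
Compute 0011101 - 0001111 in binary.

Method 1 - Direct subtraction (column by column from the right: bit − bit − borrow-in; if negative, add 2 and borrow 1 from the next column):
borrow: 0011100
        0011101
-       0001111
---------------
        0001110

Method 2 - Add two's complement:
Two's complement of 0001111: invert → 1110000, add 1 → 1110001
  0011101
+ 1110001
---------
 10001110  (end carry out of the top bit = 1)
Discarding the end carry: 0001110
Decimal check:
  0011101 = 16 + 8 + 4 + 1 = 29
  0001111 = 8 + 4 + 2 + 1 = 15
  29 - 15 = 14, and 0001110 = 8 + 4 + 2 = 14 ✓



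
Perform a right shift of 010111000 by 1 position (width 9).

Original: 010111000 (decimal 184)
Shift right by 1 position
Drop the 1 low bit; fill with zero on the left
Result: 001011100 (decimal 92)
Equivalent: 184 >> 1 = 184 ÷ 2^1 = 92



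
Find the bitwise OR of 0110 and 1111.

OR: 1 when either bit is 1
  0110
| 1111
------
  1111
Decimal: 6 | 15 = 15



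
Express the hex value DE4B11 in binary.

Convert each hex digit to 4 bits:
  D = 1101
  E = 1110
  4 = 0100
  B = 1011
  1 = 0001
  1 = 0001
Concatenate: 110111100100101100010001



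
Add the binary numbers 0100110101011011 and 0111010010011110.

Add column by column from the right: bit + bit + carry-in; write the sum mod 2, carry 1 when the sum is 2 or 3.
carry:  1111100000111100
        0100110101011011
+       0111010010011110
------------------------
       01100000111111001
(the carry out of the leftmost column, 0, becomes the leading bit)
Decimal check:
  0100110101011011 = 16384 + 2048 + 1024 + 256 + 64 + 16 + 8 + 2 + 1 = 19803
  0111010010011110 = 16384 + 8192 + 4096 + 1024 + 128 + 16 + 8 + 4 + 2 = 29854
  19803 + 29854 = 49657, and 01100000111111001 = 32768 + 16384 + 256 + 128 + 64 + 32 + 16 + 8 + 1 = 49657 ✓



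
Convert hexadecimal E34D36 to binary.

Convert each hex digit to 4 bits:
  E = 1110
  3 = 0011
  4 = 0100
  D = 1101
  3 = 0011
  6 = 0110
Concatenate: 111000110100110100110110



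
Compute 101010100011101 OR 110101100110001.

OR: 1 when either bit is 1
  101010100011101
| 110101100110001
-----------------
  111111100111101
Decimal: 21789 | 27441 = 32573



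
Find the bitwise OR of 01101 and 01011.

OR: 1 when either bit is 1
  01101
| 01011
-------
  01111
Decimal: 13 | 11 = 15



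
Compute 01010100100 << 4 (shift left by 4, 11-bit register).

Original: 01010100100 (decimal 676)
Shift left by 4 positions
Append 4 zeros on the right and drop the 4 high bits that overflow the 11-bit width
Result: 01001000000 (decimal 576)
Equivalent: 676 << 4 = 676 × 2^4 = 10816, truncated to 11 bits = 576



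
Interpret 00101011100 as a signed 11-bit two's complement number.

Binary: 00101011100
Sign bit: 0 (non-negative)
Read directly as an unsigned value:
00101011100 = 256 + 64 + 16 + 8 + 4 = 348
Value: 348



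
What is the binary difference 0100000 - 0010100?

Method 1 - Direct subtraction (column by column from the right: bit − bit − borrow-in; if negative, add 2 and borrow 1 from the next column):
borrow: 0111000
        0100000
-       0010100
---------------
        0001100

Method 2 - Add two's complement:
Two's complement of 0010100: invert → 1101011, add 1 → 1101100
  0100000
+ 1101100
---------
 10001100  (end carry out of the top bit = 1)
Discarding the end carry: 0001100
Decimal check:
  0100000 = 32
  0010100 = 16 + 4 = 20
  32 - 20 = 12, and 0001100 = 8 + 4 = 12 ✓



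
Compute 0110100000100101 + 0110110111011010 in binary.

Add column by column from the right: bit + bit + carry-in; write the sum mod 2, carry 1 when the sum is 2 or 3.
carry:  1101000000000000
        0110100000100101
+       0110110111011010
------------------------
       01101010111111111
(the carry out of the leftmost column, 0, becomes the leading bit)
Decimal check:
  0110100000100101 = 16384 + 8192 + 2048 + 32 + 4 + 1 = 26661
  0110110111011010 = 16384 + 8192 + 2048 + 1024 + 256 + 128 + 64 + 16 + 8 + 2 = 28122
  26661 + 28122 = 54783, and 01101010111111111 = 32768 + 16384 + 4096 + 1024 + 256 + 128 + 64 + 32 + 16 + 8 + 4 + 2 + 1 = 54783 ✓



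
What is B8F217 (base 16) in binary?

Convert each hex digit to 4 bits:
  B = 1011
  8 = 1000
  F = 1111
  2 = 0010
  1 = 0001
  7 = 0111
Concatenate: 101110001111001000010111



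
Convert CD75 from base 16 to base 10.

Expand by place value (powers of 16):
Digit values: C = 12, D = 13
CD75 = 12 × 16^3 + 13 × 16^2 + 7 × 16^1 + 5 × 16^0
= 12 × 4096 + 13 × 256 + 7 × 16 + 5 × 1
= 49152 + 3328 + 112 + 5
= 52597



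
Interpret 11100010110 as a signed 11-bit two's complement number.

Binary: 11100010110
Sign bit: 1 (negative)
Invert: 00011101001
Add 1:  00011101010
Magnitude: 00011101010 = 128 + 64 + 32 + 8 + 2 = 234
Value: -234



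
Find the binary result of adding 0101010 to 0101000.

Add column by column from the right: bit + bit + carry-in; write the sum mod 2, carry 1 when the sum is 2 or 3.
carry:  1010000
        0101010
+       0101000
---------------
       01010010
(the carry out of the leftmost column, 0, becomes the leading bit)
Decimal check:
  0101010 = 32 + 8 + 2 = 42
  0101000 = 32 + 8 = 40
  42 + 40 = 82, and 01010010 = 64 + 16 + 2 = 82 ✓



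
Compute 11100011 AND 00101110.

AND: 1 only when both bits are 1
  11100011
& 00101110
----------
  00100010
Decimal: 227 & 46 = 34



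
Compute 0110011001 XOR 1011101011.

XOR: 1 when bits differ
  0110011001
^ 1011101011
------------
  1101110010
Decimal: 409 ^ 747 = 882



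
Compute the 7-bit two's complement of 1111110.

Original (sign bit 1, negative): 1111110
Step 1 - Invert all bits: 0000001
Step 2 - Add 1: 0000010
Verification: 1111110 + 0000010 = 10000000; discarding the end carry (carry out of the top bit) leaves the 7-bit value 0000000, as required for x + (-x)



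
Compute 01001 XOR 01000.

XOR: 1 when bits differ
  01001
^ 01000
-------
  00001
Decimal: 9 ^ 8 = 1



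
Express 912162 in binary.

Using repeated division by 2:
912162 ÷ 2 = 456081 remainder 0
456081 ÷ 2 = 228040 remainder 1
228040 ÷ 2 = 114020 remainder 0
114020 ÷ 2 = 57010 remainder 0
57010 ÷ 2 = 28505 remainder 0
28505 ÷ 2 = 14252 remainder 1
14252 ÷ 2 = 7126 remainder 0
7126 ÷ 2 = 3563 remainder 0
3563 ÷ 2 = 1781 remainder 1
1781 ÷ 2 = 890 remainder 1
890 ÷ 2 = 445 remainder 0
445 ÷ 2 = 222 remainder 1
222 ÷ 2 = 111 remainder 0
111 ÷ 2 = 55 remainder 1
55 ÷ 2 = 27 remainder 1
27 ÷ 2 = 13 remainder 1
13 ÷ 2 = 6 remainder 1
6 ÷ 2 = 3 remainder 0
3 ÷ 2 = 1 remainder 1
1 ÷ 2 = 0 remainder 1
Reading remainders bottom to top: 11011110101100100010



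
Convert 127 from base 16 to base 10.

Expand by place value (powers of 16):
127 = 1 × 16^2 + 2 × 16^1 + 7 × 16^0
= 1 × 256 + 2 × 16 + 7 × 1
= 256 + 32 + 7
= 295

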